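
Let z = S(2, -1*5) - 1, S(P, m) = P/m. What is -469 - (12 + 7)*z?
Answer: -2212/5 ≈ -442.40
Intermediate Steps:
z = -7/5 (z = 2/((-1*5)) - 1 = 2/(-5) - 1 = 2*(-⅕) - 1 = -⅖ - 1 = -7/5 ≈ -1.4000)
-469 - (12 + 7)*z = -469 - (12 + 7)*(-7)/5 = -469 - 19*(-7)/5 = -469 - 1*(-133/5) = -469 + 133/5 = -2212/5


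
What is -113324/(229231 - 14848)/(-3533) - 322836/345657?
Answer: -6268761604624/6712970376957 ≈ -0.93383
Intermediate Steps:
-113324/(229231 - 14848)/(-3533) - 322836/345657 = -113324/214383*(-1/3533) - 322836*1/345657 = -113324*1/214383*(-1/3533) - 107612/115219 = -113324/214383*(-1/3533) - 107612/115219 = 113324/757415139 - 107612/115219 = -6268761604624/6712970376957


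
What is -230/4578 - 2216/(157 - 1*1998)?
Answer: 694387/602007 ≈ 1.1535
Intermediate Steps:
-230/4578 - 2216/(157 - 1*1998) = -230*1/4578 - 2216/(157 - 1998) = -115/2289 - 2216/(-1841) = -115/2289 - 2216*(-1/1841) = -115/2289 + 2216/1841 = 694387/602007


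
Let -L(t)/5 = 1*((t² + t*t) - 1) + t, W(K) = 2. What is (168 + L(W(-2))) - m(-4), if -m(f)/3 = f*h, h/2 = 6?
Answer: -21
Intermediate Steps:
h = 12 (h = 2*6 = 12)
L(t) = 5 - 10*t² - 5*t (L(t) = -5*(1*((t² + t*t) - 1) + t) = -5*(1*((t² + t²) - 1) + t) = -5*(1*(2*t² - 1) + t) = -5*(1*(-1 + 2*t²) + t) = -5*((-1 + 2*t²) + t) = -5*(-1 + t + 2*t²) = 5 - 10*t² - 5*t)
m(f) = -36*f (m(f) = -3*f*12 = -36*f)
(168 + L(W(-2))) - m(-4) = (168 + (5 - 10*2² - 5*2)) - (-36)*(-4) = (168 + (5 - 10*4 - 10)) - 1*144 = (168 + (5 - 40 - 10)) - 144 = (168 - 45) - 144 = 123 - 144 = -21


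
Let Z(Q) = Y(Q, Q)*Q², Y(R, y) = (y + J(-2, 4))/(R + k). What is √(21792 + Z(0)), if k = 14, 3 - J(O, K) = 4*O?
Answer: 4*√1362 ≈ 147.62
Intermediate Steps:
J(O, K) = 3 - 4*O
Y(R, y) = (11 + y)/(14 + R) (Y(R, y) = (y + (3 - 4*(-2)))/(R + 14) = (y + (3 + 8))/(14 + R) = (y + 11)/(14 + R) = (11 + y)/(14 + R))
Z(Q) = Q²*(11 + Q)/(14 + Q) (Z(Q) = ((11 + Q)/(14 + Q))*Q² = Q²*(11 + Q)/(14 + Q))
√(21792 + Z(0)) = √(21792 + 0²*(11 + 0)/(14 + 0)) = √(21792 + 0*11/14) = √(21792 + 0*(1/14)*11) = √(21792 + 0) = √21792 = 4*√1362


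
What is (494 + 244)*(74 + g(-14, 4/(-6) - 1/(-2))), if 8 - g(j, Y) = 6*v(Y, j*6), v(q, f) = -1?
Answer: 64944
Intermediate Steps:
g(j, Y) = 14 (g(j, Y) = 8 - 6*(-1) = 8 - 1*(-6) = 8 + 6 = 14)
(494 + 244)*(74 + g(-14, 4/(-6) - 1/(-2))) = (494 + 244)*(74 + 14) = 738*88 = 64944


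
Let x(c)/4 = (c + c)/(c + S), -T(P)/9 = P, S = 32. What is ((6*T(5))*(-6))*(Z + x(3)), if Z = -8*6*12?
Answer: -6524064/7 ≈ -9.3201e+5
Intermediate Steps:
T(P) = -9*P
Z = -576 (Z = -48*12 = -576)
x(c) = 8*c/(32 + c) (x(c) = 4*((c + c)/(c + 32)) = 4*((2*c)/(32 + c)) = 4*(2*c/(32 + c)) = 8*c/(32 + c))
((6*T(5))*(-6))*(Z + x(3)) = ((6*(-9*5))*(-6))*(-576 + 8*3/(32 + 3)) = ((6*(-45))*(-6))*(-576 + 8*3/35) = (-270*(-6))*(-576 + 8*3*(1/35)) = 1620*(-576 + 24/35) = 1620*(-20136/35) = -6524064/7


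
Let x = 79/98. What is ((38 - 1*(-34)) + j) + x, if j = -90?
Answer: -1685/98 ≈ -17.194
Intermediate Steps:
x = 79/98 (x = 79*(1/98) = 79/98 ≈ 0.80612)
((38 - 1*(-34)) + j) + x = ((38 - 1*(-34)) - 90) + 79/98 = ((38 + 34) - 90) + 79/98 = (72 - 90) + 79/98 = -18 + 79/98 = -1685/98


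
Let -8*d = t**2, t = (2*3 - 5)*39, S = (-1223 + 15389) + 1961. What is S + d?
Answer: 127495/8 ≈ 15937.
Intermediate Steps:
S = 16127 (S = 14166 + 1961 = 16127)
t = 39 (t = (6 - 5)*39 = 1*39 = 39)
d = -1521/8 (d = -1/8*39**2 = -1/8*1521 = -1521/8 ≈ -190.13)
S + d = 16127 - 1521/8 = 127495/8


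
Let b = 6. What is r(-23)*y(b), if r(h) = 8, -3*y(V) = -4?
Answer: 32/3 ≈ 10.667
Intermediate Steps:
y(V) = 4/3 (y(V) = -⅓*(-4) = 4/3)
r(-23)*y(b) = 8*(4/3) = 32/3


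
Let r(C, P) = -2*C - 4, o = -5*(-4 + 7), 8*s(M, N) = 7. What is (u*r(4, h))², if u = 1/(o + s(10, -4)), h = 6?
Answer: 9216/12769 ≈ 0.72175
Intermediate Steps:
s(M, N) = 7/8 (s(M, N) = (⅛)*7 = 7/8)
o = -15 (o = -5*3 = -15)
r(C, P) = -4 - 2*C
u = -8/113 (u = 1/(-15 + 7/8) = 1/(-113/8) = -8/113 ≈ -0.070796)
(u*r(4, h))² = (-8*(-4 - 2*4)/113)² = (-8*(-4 - 8)/113)² = (-8/113*(-12))² = (96/113)² = 9216/12769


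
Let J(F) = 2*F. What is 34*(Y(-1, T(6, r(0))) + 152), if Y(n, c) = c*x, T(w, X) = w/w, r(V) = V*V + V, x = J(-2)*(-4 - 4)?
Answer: 6256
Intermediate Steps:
x = 32 (x = (2*(-2))*(-4 - 4) = -4*(-8) = 32)
r(V) = V + V**2 (r(V) = V**2 + V = V + V**2)
T(w, X) = 1
Y(n, c) = 32*c (Y(n, c) = c*32 = 32*c)
34*(Y(-1, T(6, r(0))) + 152) = 34*(32*1 + 152) = 34*(32 + 152) = 34*184 = 6256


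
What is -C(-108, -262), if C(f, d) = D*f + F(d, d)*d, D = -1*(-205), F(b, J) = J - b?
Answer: 22140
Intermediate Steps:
D = 205
C(f, d) = 205*f (C(f, d) = 205*f + (d - d)*d = 205*f + 0*d = 205*f + 0 = 205*f)
-C(-108, -262) = -205*(-108) = -1*(-22140) = 22140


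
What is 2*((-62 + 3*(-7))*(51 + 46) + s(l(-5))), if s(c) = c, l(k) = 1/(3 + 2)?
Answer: -80508/5 ≈ -16102.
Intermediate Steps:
l(k) = ⅕ (l(k) = 1/5 = ⅕)
2*((-62 + 3*(-7))*(51 + 46) + s(l(-5))) = 2*((-62 + 3*(-7))*(51 + 46) + ⅕) = 2*((-62 - 21)*97 + ⅕) = 2*(-83*97 + ⅕) = 2*(-8051 + ⅕) = 2*(-40254/5) = -80508/5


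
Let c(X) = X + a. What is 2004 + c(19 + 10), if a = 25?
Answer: 2058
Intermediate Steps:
c(X) = 25 + X (c(X) = X + 25 = 25 + X)
2004 + c(19 + 10) = 2004 + (25 + (19 + 10)) = 2004 + (25 + 29) = 2004 + 54 = 2058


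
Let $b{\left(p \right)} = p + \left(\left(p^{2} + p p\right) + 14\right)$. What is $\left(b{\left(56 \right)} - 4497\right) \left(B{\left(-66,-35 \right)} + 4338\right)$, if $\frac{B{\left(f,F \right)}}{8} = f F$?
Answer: $42099210$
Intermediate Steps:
$B{\left(f,F \right)} = 8 F f$ ($B{\left(f,F \right)} = 8 f F = 8 F f$)
$b{\left(p \right)} = 14 + p + 2 p^{2}$ ($b{\left(p \right)} = p + \left(\left(p^{2} + p^{2}\right) + 14\right) = p + \left(2 p^{2} + 14\right) = p + \left(14 + 2 p^{2}\right) = 14 + p + 2 p^{2}$)
$\left(b{\left(56 \right)} - 4497\right) \left(B{\left(-66,-35 \right)} + 4338\right) = \left(\left(14 + 56 + 2 \cdot 56^{2}\right) - 4497\right) \left(8 \left(-35\right) \left(-66\right) + 4338\right) = \left(\left(14 + 56 + 2 \cdot 3136\right) - 4497\right) \left(18480 + 4338\right) = \left(\left(14 + 56 + 6272\right) - 4497\right) 22818 = \left(6342 - 4497\right) 22818 = 1845 \cdot 22818 = 42099210$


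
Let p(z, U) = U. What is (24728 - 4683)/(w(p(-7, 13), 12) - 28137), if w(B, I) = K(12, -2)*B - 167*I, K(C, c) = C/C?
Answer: -20045/30128 ≈ -0.66533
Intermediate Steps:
K(C, c) = 1
w(B, I) = B - 167*I (w(B, I) = 1*B - 167*I = B - 167*I)
(24728 - 4683)/(w(p(-7, 13), 12) - 28137) = (24728 - 4683)/((13 - 167*12) - 28137) = 20045/((13 - 2004) - 28137) = 20045/(-1991 - 28137) = 20045/(-30128) = 20045*(-1/30128) = -20045/30128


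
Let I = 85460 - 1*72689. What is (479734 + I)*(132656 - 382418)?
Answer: -123009033810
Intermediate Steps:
I = 12771 (I = 85460 - 72689 = 12771)
(479734 + I)*(132656 - 382418) = (479734 + 12771)*(132656 - 382418) = 492505*(-249762) = -123009033810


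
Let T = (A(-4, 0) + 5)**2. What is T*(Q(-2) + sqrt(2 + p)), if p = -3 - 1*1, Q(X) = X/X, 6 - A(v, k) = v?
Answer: 225 + 225*I*sqrt(2) ≈ 225.0 + 318.2*I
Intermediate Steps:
A(v, k) = 6 - v
T = 225 (T = ((6 - 1*(-4)) + 5)**2 = ((6 + 4) + 5)**2 = (10 + 5)**2 = 15**2 = 225)
Q(X) = 1
p = -4 (p = -3 - 1 = -4)
T*(Q(-2) + sqrt(2 + p)) = 225*(1 + sqrt(2 - 4)) = 225*(1 + sqrt(-2)) = 225*(1 + I*sqrt(2)) = 225 + 225*I*sqrt(2)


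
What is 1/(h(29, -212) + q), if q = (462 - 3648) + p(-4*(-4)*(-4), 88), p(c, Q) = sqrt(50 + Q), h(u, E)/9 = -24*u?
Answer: -1575/14883727 - sqrt(138)/89302362 ≈ -0.00010595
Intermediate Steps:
h(u, E) = -216*u (h(u, E) = 9*(-24*u) = -216*u)
q = -3186 + sqrt(138) (q = (462 - 3648) + sqrt(50 + 88) = -3186 + sqrt(138) ≈ -3174.3)
1/(h(29, -212) + q) = 1/(-216*29 + (-3186 + sqrt(138))) = 1/(-6264 + (-3186 + sqrt(138))) = 1/(-9450 + sqrt(138))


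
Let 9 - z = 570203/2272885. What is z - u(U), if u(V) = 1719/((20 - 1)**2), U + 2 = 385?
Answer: 3271670767/820511485 ≈ 3.9874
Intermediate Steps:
U = 383 (U = -2 + 385 = 383)
z = 19885762/2272885 (z = 9 - 570203/2272885 = 19885762/2272885 ≈ 8.7491)
u(V) = 1719/361 (u(V) = 1719/(19**2) = 1719/361)
z - u(U) = 19885762/2272885 - 1*1719/361 = 19885762/2272885 - 1719/361 = 3271670767/820511485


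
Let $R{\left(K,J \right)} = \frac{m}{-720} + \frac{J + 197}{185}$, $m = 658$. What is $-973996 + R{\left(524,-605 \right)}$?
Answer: $- \frac{12973668269}{13320} \approx -9.74 \cdot 10^{5}$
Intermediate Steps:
$R{\left(K,J \right)} = \frac{2011}{13320} + \frac{J}{185}$ ($R{\left(K,J \right)} = \frac{658}{-720} + \frac{J + 197}{185} = 658 \left(- \frac{1}{720}\right) + \left(197 + J\right) \frac{1}{185} = - \frac{329}{360} + \left(\frac{197}{185} + \frac{J}{185}\right) = \frac{2011}{13320} + \frac{J}{185}$)
$-973996 + R{\left(524,-605 \right)} = -973996 + \left(\frac{2011}{13320} + \frac{1}{185} \left(-605\right)\right) = -973996 + \left(\frac{2011}{13320} - \frac{121}{37}\right) = -973996 - \frac{41549}{13320} = - \frac{12973668269}{13320}$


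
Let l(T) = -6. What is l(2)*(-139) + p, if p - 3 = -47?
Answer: 790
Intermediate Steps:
p = -44 (p = 3 - 47 = -44)
l(2)*(-139) + p = -6*(-139) - 44 = 834 - 44 = 790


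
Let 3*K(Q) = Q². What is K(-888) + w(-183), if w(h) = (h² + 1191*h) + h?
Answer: 78201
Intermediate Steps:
K(Q) = Q²/3
w(h) = h² + 1192*h
K(-888) + w(-183) = (⅓)*(-888)² - 183*(1192 - 183) = (⅓)*788544 - 183*1009 = 262848 - 184647 = 78201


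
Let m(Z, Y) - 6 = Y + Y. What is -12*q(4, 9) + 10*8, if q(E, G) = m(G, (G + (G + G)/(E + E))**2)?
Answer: -6059/2 ≈ -3029.5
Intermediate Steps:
m(Z, Y) = 6 + 2*Y (m(Z, Y) = 6 + (Y + Y) = 6 + 2*Y)
q(E, G) = 6 + 2*(G + G/E)**2 (q(E, G) = 6 + 2*(G + (G + G)/(E + E))**2 = 6 + 2*(G + (2*G)/((2*E)))**2 = 6 + 2*(G + (2*G)*(1/(2*E)))**2 = 6 + 2*(G + G/E)**2)
-12*q(4, 9) + 10*8 = -12*(6 + 2*9**2*(1 + 4)**2/4**2) + 10*8 = -12*(6 + 2*(1/16)*81*5**2) + 80 = -12*(6 + 2*(1/16)*81*25) + 80 = -12*(6 + 2025/8) + 80 = -12*2073/8 + 80 = -6219/2 + 80 = -6059/2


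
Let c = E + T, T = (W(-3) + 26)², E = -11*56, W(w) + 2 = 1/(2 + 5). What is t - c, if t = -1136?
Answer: -54041/49 ≈ -1102.9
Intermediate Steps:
W(w) = -13/7 (W(w) = -2 + 1/(2 + 5) = -2 + 1/7 = -2 + ⅐ = -13/7)
E = -616
T = 28561/49 (T = (-13/7 + 26)² = (169/7)² = 28561/49 ≈ 582.88)
c = -1623/49 (c = -616 + 28561/49 = -1623/49 ≈ -33.122)
t - c = -1136 - 1*(-1623/49) = -1136 + 1623/49 = -54041/49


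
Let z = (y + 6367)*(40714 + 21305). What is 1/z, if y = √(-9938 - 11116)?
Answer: 6367/2515474701117 - 11*I*√174/2515474701117 ≈ 2.5311e-9 - 5.7683e-11*I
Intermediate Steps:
y = 11*I*√174 (y = √(-21054) = 11*I*√174 ≈ 145.1*I)
z = 394874973 + 682209*I*√174 (z = (11*I*√174 + 6367)*(40714 + 21305) = (6367 + 11*I*√174)*62019 = 394874973 + 682209*I*√174 ≈ 3.9487e+8 + 8.999e+6*I)
1/z = 1/(394874973 + 682209*I*√174)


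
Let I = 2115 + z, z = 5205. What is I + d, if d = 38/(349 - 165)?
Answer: 673459/92 ≈ 7320.2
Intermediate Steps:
d = 19/92 (d = 38/184 = (1/184)*38 = 19/92 ≈ 0.20652)
I = 7320 (I = 2115 + 5205 = 7320)
I + d = 7320 + 19/92 = 673459/92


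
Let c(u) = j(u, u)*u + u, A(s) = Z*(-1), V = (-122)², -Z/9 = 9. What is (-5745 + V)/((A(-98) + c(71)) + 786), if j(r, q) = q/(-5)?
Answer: -3515/27 ≈ -130.19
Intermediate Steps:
Z = -81 (Z = -9*9 = -81)
j(r, q) = -q/5 (j(r, q) = q*(-⅕) = -q/5)
V = 14884
A(s) = 81 (A(s) = -81*(-1) = 81)
c(u) = u - u²/5 (c(u) = (-u/5)*u + u = -u²/5 + u = u - u²/5)
(-5745 + V)/((A(-98) + c(71)) + 786) = (-5745 + 14884)/((81 + (⅕)*71*(5 - 1*71)) + 786) = 9139/((81 + (⅕)*71*(5 - 71)) + 786) = 9139/((81 + (⅕)*71*(-66)) + 786) = 9139/((81 - 4686/5) + 786) = 9139/(-4281/5 + 786) = 9139/(-351/5) = 9139*(-5/351) = -3515/27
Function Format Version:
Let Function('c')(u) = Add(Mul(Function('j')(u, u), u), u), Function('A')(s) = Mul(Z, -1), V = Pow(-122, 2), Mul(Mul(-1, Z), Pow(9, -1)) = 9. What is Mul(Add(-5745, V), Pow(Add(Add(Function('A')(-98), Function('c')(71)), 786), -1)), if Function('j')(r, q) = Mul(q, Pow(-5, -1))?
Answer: Rational(-3515, 27) ≈ -130.19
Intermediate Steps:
Z = -81 (Z = Mul(-9, 9) = -81)
Function('j')(r, q) = Mul(Rational(-1, 5), q) (Function('j')(r, q) = Mul(q, Rational(-1, 5)) = Mul(Rational(-1, 5), q))
V = 14884
Function('A')(s) = 81 (Function('A')(s) = Mul(-81, -1) = 81)
Function('c')(u) = Add(u, Mul(Rational(-1, 5), Pow(u, 2))) (Function('c')(u) = Add(Mul(Mul(Rational(-1, 5), u), u), u) = Add(Mul(Rational(-1, 5), Pow(u, 2)), u) = Add(u, Mul(Rational(-1, 5), Pow(u, 2))))
Mul(Add(-5745, V), Pow(Add(Add(Function('A')(-98), Function('c')(71)), 786), -1)) = Mul(Add(-5745, 14884), Pow(Add(Add(81, Mul(Rational(1, 5), 71, Add(5, Mul(-1, 71)))), 786), -1)) = Mul(9139, Pow(Add(Add(81, Mul(Rational(1, 5), 71, Add(5, -71))), 786), -1)) = Mul(9139, Pow(Add(Add(81, Mul(Rational(1, 5), 71, -66)), 786), -1)) = Mul(9139, Pow(Add(Add(81, Rational(-4686, 5)), 786), -1)) = Mul(9139, Pow(Add(Rational(-4281, 5), 786), -1)) = Mul(9139, Pow(Rational(-351, 5), -1)) = Mul(9139, Rational(-5, 351)) = Rational(-3515, 27)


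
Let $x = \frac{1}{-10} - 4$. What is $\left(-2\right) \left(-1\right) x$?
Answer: $- \frac{41}{5} \approx -8.2$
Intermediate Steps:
$x = - \frac{41}{10}$ ($x = - \frac{1}{10} - 4 = - \frac{41}{10} \approx -4.1$)
$\left(-2\right) \left(-1\right) x = \left(-2\right) \left(-1\right) \left(- \frac{41}{10}\right) = 2 \left(- \frac{41}{10}\right) = - \frac{41}{5}$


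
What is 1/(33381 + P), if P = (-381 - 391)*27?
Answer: 1/12537 ≈ 7.9764e-5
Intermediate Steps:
P = -20844 (P = -772*27 = -20844)
1/(33381 + P) = 1/(33381 - 20844) = 1/12537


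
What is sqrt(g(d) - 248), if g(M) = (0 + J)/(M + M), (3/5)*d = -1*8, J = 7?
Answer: I*sqrt(99305)/20 ≈ 15.756*I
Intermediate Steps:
d = -40/3 (d = 5*(-1*8)/3 = (5/3)*(-8) = -40/3 ≈ -13.333)
g(M) = 7/(2*M) (g(M) = (0 + 7)/(M + M) = 7/((2*M)) = 7*(1/(2*M)) = 7/(2*M))
sqrt(g(d) - 248) = sqrt(7/(2*(-40/3)) - 248) = sqrt((7/2)*(-3/40) - 248) = sqrt(-21/80 - 248) = sqrt(-19861/80) = I*sqrt(99305)/20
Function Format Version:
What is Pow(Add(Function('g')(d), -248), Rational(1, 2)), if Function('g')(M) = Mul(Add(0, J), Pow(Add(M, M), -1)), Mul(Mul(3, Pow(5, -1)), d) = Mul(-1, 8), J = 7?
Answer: Mul(Rational(1, 20), I, Pow(99305, Rational(1, 2))) ≈ Mul(15.756, I)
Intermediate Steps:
d = Rational(-40, 3) (d = Mul(Rational(5, 3), Mul(-1, 8)) = Mul(Rational(5, 3), -8) = Rational(-40, 3) ≈ -13.333)
Function('g')(M) = Mul(Rational(7, 2), Pow(M, -1)) (Function('g')(M) = Mul(Add(0, 7), Pow(Add(M, M), -1)) = Mul(7, Pow(Mul(2, M), -1)) = Mul(7, Mul(Rational(1, 2), Pow(M, -1))) = Mul(Rational(7, 2), Pow(M, -1)))
Pow(Add(Function('g')(d), -248), Rational(1, 2)) = Pow(Add(Mul(Rational(7, 2), Pow(Rational(-40, 3), -1)), -248), Rational(1, 2)) = Pow(Add(Mul(Rational(7, 2), Rational(-3, 40)), -248), Rational(1, 2)) = Pow(Add(Rational(-21, 80), -248), Rational(1, 2)) = Pow(Rational(-19861, 80), Rational(1, 2)) = Mul(Rational(1, 20), I, Pow(99305, Rational(1, 2)))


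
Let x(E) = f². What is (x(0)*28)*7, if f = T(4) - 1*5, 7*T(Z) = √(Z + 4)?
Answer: 4932 - 560*√2 ≈ 4140.0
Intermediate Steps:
T(Z) = √(4 + Z)/7 (T(Z) = √(Z + 4)/7 = √(4 + Z)/7)
f = -5 + 2*√2/7 (f = √(4 + 4)/7 - 1*5 = √8/7 - 5 = (2*√2)/7 - 5 = 2*√2/7 - 5 = -5 + 2*√2/7 ≈ -4.5959)
x(E) = (-5 + 2*√2/7)²
(x(0)*28)*7 = ((1233/49 - 20*√2/7)*28)*7 = (4932/7 - 80*√2)*7 = 4932 - 560*√2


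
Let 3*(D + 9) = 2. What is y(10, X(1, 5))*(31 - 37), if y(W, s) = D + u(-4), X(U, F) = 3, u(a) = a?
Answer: 74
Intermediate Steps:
D = -25/3 (D = -9 + (⅓)*2 = -9 + ⅔ = -25/3 ≈ -8.3333)
y(W, s) = -37/3 (y(W, s) = -25/3 - 4 = -37/3)
y(10, X(1, 5))*(31 - 37) = -37*(31 - 37)/3 = -37/3*(-6) = 74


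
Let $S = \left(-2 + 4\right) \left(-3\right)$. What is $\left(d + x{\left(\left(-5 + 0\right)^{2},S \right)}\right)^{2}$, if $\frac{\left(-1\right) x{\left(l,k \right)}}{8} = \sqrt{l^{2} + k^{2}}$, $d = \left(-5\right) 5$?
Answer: $42929 + 400 \sqrt{661} \approx 53213.0$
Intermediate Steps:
$d = -25$
$S = -6$ ($S = 2 \left(-3\right) = -6$)
$x{\left(l,k \right)} = - 8 \sqrt{k^{2} + l^{2}}$ ($x{\left(l,k \right)} = - 8 \sqrt{l^{2} + k^{2}} = - 8 \sqrt{k^{2} + l^{2}}$)
$\left(d + x{\left(\left(-5 + 0\right)^{2},S \right)}\right)^{2} = \left(-25 - 8 \sqrt{\left(-6\right)^{2} + \left(\left(-5 + 0\right)^{2}\right)^{2}}\right)^{2} = \left(-25 - 8 \sqrt{36 + \left(\left(-5\right)^{2}\right)^{2}}\right)^{2} = \left(-25 - 8 \sqrt{36 + 25^{2}}\right)^{2} = \left(-25 - 8 \sqrt{36 + 625}\right)^{2} = \left(-25 - 8 \sqrt{661}\right)^{2}$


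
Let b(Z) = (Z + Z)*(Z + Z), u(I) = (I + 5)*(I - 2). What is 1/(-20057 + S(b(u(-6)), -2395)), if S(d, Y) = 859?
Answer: -1/19198 ≈ -5.2089e-5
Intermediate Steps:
u(I) = (-2 + I)*(5 + I) (u(I) = (5 + I)*(-2 + I) = (-2 + I)*(5 + I))
b(Z) = 4*Z² (b(Z) = (2*Z)*(2*Z) = 4*Z²)
1/(-20057 + S(b(u(-6)), -2395)) = 1/(-20057 + 859) = 1/(-19198) = -1/19198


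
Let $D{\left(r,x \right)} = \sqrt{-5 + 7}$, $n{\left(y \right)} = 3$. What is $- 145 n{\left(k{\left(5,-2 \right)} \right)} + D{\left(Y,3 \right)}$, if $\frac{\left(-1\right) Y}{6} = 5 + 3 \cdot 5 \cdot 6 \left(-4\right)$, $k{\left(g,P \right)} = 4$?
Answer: $-435 + \sqrt{2} \approx -433.59$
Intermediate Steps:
$Y = 2130$ ($Y = - 6 \left(5 + 3 \cdot 5 \cdot 6 \left(-4\right)\right) = - 6 \left(5 + 3 \cdot 30 \left(-4\right)\right) = - 6 \left(5 + 3 \left(-120\right)\right) = - 6 \left(5 - 360\right) = \left(-6\right) \left(-355\right) = 2130$)
$D{\left(r,x \right)} = \sqrt{2}$
$- 145 n{\left(k{\left(5,-2 \right)} \right)} + D{\left(Y,3 \right)} = \left(-145\right) 3 + \sqrt{2} = -435 + \sqrt{2}$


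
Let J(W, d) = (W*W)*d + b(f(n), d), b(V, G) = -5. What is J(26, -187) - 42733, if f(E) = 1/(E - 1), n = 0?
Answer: -169150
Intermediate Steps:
f(E) = 1/(-1 + E)
J(W, d) = -5 + d*W² (J(W, d) = (W*W)*d - 5 = W²*d - 5 = d*W² - 5 = -5 + d*W²)
J(26, -187) - 42733 = (-5 - 187*26²) - 42733 = (-5 - 187*676) - 42733 = (-5 - 126412) - 42733 = -126417 - 42733 = -169150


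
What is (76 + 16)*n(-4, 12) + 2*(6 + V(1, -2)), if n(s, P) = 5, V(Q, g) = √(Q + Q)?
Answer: 472 + 2*√2 ≈ 474.83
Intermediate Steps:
V(Q, g) = √2*√Q (V(Q, g) = √(2*Q) = √2*√Q)
(76 + 16)*n(-4, 12) + 2*(6 + V(1, -2)) = (76 + 16)*5 + 2*(6 + √2*√1) = 92*5 + 2*(6 + √2*1) = 460 + 2*(6 + √2) = 460 + (12 + 2*√2) = 472 + 2*√2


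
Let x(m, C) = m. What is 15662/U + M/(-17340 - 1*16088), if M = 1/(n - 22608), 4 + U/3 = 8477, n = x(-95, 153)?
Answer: 11886140600627/19290882855396 ≈ 0.61615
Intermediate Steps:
n = -95
U = 25419 (U = -12 + 3*8477 = -12 + 25431 = 25419)
M = -1/22703 (M = 1/(-95 - 22608) = 1/(-22703) = -1/22703 ≈ -4.4047e-5)
15662/U + M/(-17340 - 1*16088) = 15662/25419 - 1/(22703*(-17340 - 1*16088)) = 15662*(1/25419) - 1/(22703*(-17340 - 16088)) = 15662/25419 - 1/22703/(-33428) = 15662/25419 - 1/22703*(-1/33428) = 15662/25419 + 1/758915884 = 11886140600627/19290882855396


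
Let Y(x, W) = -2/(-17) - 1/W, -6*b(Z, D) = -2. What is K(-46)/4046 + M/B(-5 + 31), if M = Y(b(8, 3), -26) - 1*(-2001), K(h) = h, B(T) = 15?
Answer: 35082613/262990 ≈ 133.40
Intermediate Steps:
b(Z, D) = ⅓ (b(Z, D) = -⅙*(-2) = ⅓)
Y(x, W) = 2/17 - 1/W (Y(x, W) = -2*(-1/17) - 1/W = 2/17 - 1/W)
M = 884511/442 (M = (2/17 - 1/(-26)) - 1*(-2001) = (2/17 - 1*(-1/26)) + 2001 = (2/17 + 1/26) + 2001 = 69/442 + 2001 = 884511/442 ≈ 2001.2)
K(-46)/4046 + M/B(-5 + 31) = -46/4046 + (884511/442)/15 = -46*1/4046 + (884511/442)*(1/15) = -23/2023 + 294837/2210 = 35082613/262990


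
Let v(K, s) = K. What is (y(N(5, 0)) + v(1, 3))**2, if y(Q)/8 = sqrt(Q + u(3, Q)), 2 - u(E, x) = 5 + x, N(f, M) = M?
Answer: -191 + 16*I*sqrt(3) ≈ -191.0 + 27.713*I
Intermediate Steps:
u(E, x) = -3 - x (u(E, x) = 2 - (5 + x) = 2 + (-5 - x) = -3 - x)
y(Q) = 8*I*sqrt(3) (y(Q) = 8*sqrt(Q + (-3 - Q)) = 8*sqrt(-3) = 8*(I*sqrt(3)) = 8*I*sqrt(3))
(y(N(5, 0)) + v(1, 3))**2 = (8*I*sqrt(3) + 1)**2 = (1 + 8*I*sqrt(3))**2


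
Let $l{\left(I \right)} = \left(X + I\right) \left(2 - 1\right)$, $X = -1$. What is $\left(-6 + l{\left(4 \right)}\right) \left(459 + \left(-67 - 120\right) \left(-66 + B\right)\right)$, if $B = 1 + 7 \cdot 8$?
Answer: $-6426$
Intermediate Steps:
$B = 57$ ($B = 1 + 56 = 57$)
$l{\left(I \right)} = -1 + I$ ($l{\left(I \right)} = \left(-1 + I\right) \left(2 - 1\right) = \left(-1 + I\right) 1 = -1 + I$)
$\left(-6 + l{\left(4 \right)}\right) \left(459 + \left(-67 - 120\right) \left(-66 + B\right)\right) = \left(-6 + \left(-1 + 4\right)\right) \left(459 + \left(-67 - 120\right) \left(-66 + 57\right)\right) = \left(-6 + 3\right) \left(459 - -1683\right) = - 3 \left(459 + 1683\right) = \left(-3\right) 2142 = -6426$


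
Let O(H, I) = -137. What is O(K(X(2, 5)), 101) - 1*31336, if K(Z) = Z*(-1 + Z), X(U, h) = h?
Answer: -31473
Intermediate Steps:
O(K(X(2, 5)), 101) - 1*31336 = -137 - 1*31336 = -137 - 31336 = -31473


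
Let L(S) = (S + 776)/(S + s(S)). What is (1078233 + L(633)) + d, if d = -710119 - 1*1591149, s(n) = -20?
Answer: -749719046/613 ≈ -1.2230e+6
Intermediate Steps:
d = -2301268 (d = -710119 - 1591149 = -2301268)
L(S) = (776 + S)/(-20 + S) (L(S) = (S + 776)/(S - 20) = (776 + S)/(-20 + S))
(1078233 + L(633)) + d = (1078233 + (776 + 633)/(-20 + 633)) - 2301268 = (1078233 + 1409/613) - 2301268 = 660958238/613 - 2301268 = -749719046/613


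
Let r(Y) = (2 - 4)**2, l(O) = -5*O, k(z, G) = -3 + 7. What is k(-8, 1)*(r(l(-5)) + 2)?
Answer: 24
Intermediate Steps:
k(z, G) = 4
r(Y) = 4 (r(Y) = (-2)**2 = 4)
k(-8, 1)*(r(l(-5)) + 2) = 4*(4 + 2) = 4*6 = 24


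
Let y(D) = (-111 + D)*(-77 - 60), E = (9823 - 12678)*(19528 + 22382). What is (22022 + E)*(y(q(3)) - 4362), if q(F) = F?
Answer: -1248230146152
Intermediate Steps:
E = -119653050 (E = -2855*41910 = -119653050)
y(D) = 15207 - 137*D (y(D) = (-111 + D)*(-137) = 15207 - 137*D)
(22022 + E)*(y(q(3)) - 4362) = (22022 - 119653050)*((15207 - 137*3) - 4362) = -119631028*((15207 - 411) - 4362) = -119631028*(14796 - 4362) = -119631028*10434 = -1248230146152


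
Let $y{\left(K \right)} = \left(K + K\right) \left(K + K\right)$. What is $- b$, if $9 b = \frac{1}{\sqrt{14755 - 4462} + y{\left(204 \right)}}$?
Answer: $- \frac{18496}{27710253003} + \frac{\sqrt{10293}}{249392277027} \approx -6.6707 \cdot 10^{-7}$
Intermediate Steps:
$y{\left(K \right)} = 4 K^{2}$ ($y{\left(K \right)} = 2 K 2 K = 4 K^{2}$)
$b = \frac{1}{9 \left(166464 + \sqrt{10293}\right)}$ ($b = \frac{1}{9 \left(\sqrt{14755 - 4462} + 4 \cdot 204^{2}\right)} = \frac{1}{9 \left(\sqrt{10293} + 4 \cdot 41616\right)} = \frac{1}{9 \left(\sqrt{10293} + 166464\right)} = \frac{1}{9 \left(166464 + \sqrt{10293}\right)} \approx 6.6707 \cdot 10^{-7}$)
$- b = - (\frac{18496}{27710253003} - \frac{\sqrt{10293}}{249392277027}) = - \frac{18496}{27710253003} + \frac{\sqrt{10293}}{249392277027}$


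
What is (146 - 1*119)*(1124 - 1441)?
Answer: -8559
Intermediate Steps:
(146 - 1*119)*(1124 - 1441) = (146 - 119)*(-317) = 27*(-317) = -8559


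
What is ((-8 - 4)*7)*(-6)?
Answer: 504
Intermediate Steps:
((-8 - 4)*7)*(-6) = -12*7*(-6) = -84*(-6) = 504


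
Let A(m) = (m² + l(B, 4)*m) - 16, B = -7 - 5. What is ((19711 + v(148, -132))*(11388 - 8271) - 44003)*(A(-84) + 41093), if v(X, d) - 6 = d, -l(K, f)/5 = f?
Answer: 3038714643346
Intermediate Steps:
B = -12
l(K, f) = -5*f
v(X, d) = 6 + d
A(m) = -16 + m² - 20*m (A(m) = (m² + (-5*4)*m) - 16 = (m² - 20*m) - 16 = -16 + m² - 20*m)
((19711 + v(148, -132))*(11388 - 8271) - 44003)*(A(-84) + 41093) = ((19711 + (6 - 132))*(11388 - 8271) - 44003)*((-16 + (-84)² - 20*(-84)) + 41093) = ((19711 - 126)*3117 - 44003)*((-16 + 7056 + 1680) + 41093) = (19585*3117 - 44003)*(8720 + 41093) = (61046445 - 44003)*49813 = 61002442*49813 = 3038714643346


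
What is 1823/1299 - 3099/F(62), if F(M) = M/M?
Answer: -4023778/1299 ≈ -3097.6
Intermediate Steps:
F(M) = 1
1823/1299 - 3099/F(62) = 1823/1299 - 3099/1 = 1823*(1/1299) - 3099*1 = 1823/1299 - 3099 = -4023778/1299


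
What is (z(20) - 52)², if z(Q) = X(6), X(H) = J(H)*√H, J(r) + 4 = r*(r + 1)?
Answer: 11368 - 3952*√6 ≈ 1687.6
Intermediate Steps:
J(r) = -4 + r*(1 + r) (J(r) = -4 + r*(r + 1) = -4 + r*(1 + r))
X(H) = √H*(-4 + H + H²) (X(H) = (-4 + H + H²)*√H = √H*(-4 + H + H²))
z(Q) = 38*√6 (z(Q) = √6*(-4 + 6 + 6²) = √6*(-4 + 6 + 36) = √6*38 = 38*√6)
(z(20) - 52)² = (38*√6 - 52)² = (-52 + 38*√6)²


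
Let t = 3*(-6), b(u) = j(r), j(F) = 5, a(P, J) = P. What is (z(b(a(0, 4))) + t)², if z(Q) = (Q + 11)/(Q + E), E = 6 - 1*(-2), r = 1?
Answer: 47524/169 ≈ 281.21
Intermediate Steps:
E = 8 (E = 6 + 2 = 8)
b(u) = 5
z(Q) = (11 + Q)/(8 + Q) (z(Q) = (Q + 11)/(Q + 8) = (11 + Q)/(8 + Q))
t = -18
(z(b(a(0, 4))) + t)² = ((11 + 5)/(8 + 5) - 18)² = (16/13 - 18)² = (-218/13)² = 47524/169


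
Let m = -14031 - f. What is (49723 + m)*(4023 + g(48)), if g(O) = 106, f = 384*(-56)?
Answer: 236162284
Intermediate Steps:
f = -21504
m = 7473 (m = -14031 - 1*(-21504) = -14031 + 21504 = 7473)
(49723 + m)*(4023 + g(48)) = (49723 + 7473)*(4023 + 106) = 57196*4129 = 236162284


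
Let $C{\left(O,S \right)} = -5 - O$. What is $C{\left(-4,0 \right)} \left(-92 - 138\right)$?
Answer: $230$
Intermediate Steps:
$C{\left(-4,0 \right)} \left(-92 - 138\right) = \left(-5 - -4\right) \left(-92 - 138\right) = \left(-5 + 4\right) \left(-230\right) = \left(-1\right) \left(-230\right) = 230$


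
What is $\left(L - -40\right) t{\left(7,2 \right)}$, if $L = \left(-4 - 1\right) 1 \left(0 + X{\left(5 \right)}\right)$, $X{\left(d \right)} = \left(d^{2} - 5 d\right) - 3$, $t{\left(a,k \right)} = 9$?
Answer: $495$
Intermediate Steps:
$X{\left(d \right)} = -3 + d^{2} - 5 d$
$L = 15$ ($L = \left(-4 - 1\right) 1 \left(0 - \left(28 - 25\right)\right) = \left(-5\right) 1 \left(0 - 3\right) = - 5 \left(0 - 3\right) = \left(-5\right) \left(-3\right) = 15$)
$\left(L - -40\right) t{\left(7,2 \right)} = \left(15 - -40\right) 9 = \left(15 + \left(-29 + 69\right)\right) 9 = \left(15 + 40\right) 9 = 55 \cdot 9 = 495$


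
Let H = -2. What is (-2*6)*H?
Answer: 24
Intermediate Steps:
(-2*6)*H = -2*6*(-2) = -12*(-2) = 24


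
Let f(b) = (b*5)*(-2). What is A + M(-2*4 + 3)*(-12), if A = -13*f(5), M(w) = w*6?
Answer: 1010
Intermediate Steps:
f(b) = -10*b (f(b) = (5*b)*(-2) = -10*b)
M(w) = 6*w
A = 650 (A = -(-130)*5 = -13*(-50) = 650)
A + M(-2*4 + 3)*(-12) = 650 + (6*(-2*4 + 3))*(-12) = 650 + (6*(-8 + 3))*(-12) = 650 + (6*(-5))*(-12) = 650 - 30*(-12) = 650 + 360 = 1010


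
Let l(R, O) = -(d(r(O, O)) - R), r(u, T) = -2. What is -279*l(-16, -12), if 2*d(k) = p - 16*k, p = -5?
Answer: 16461/2 ≈ 8230.5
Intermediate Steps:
d(k) = -5/2 - 8*k (d(k) = (-5 - 16*k)/2 = -5/2 - 8*k)
l(R, O) = -27/2 + R (l(R, O) = -((-5/2 - 8*(-2)) - R) = -((-5/2 + 16) - R) = -(27/2 - R) = -27/2 + R)
-279*l(-16, -12) = -279*(-27/2 - 16) = -279*(-59/2) = 16461/2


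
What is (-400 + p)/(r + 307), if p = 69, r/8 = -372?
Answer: 331/2669 ≈ 0.12402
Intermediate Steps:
r = -2976 (r = 8*(-372) = -2976)
(-400 + p)/(r + 307) = (-400 + 69)/(-2976 + 307) = -331/(-2669) = -331*(-1/2669) = 331/2669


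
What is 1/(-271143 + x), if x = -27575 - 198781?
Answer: -1/497499 ≈ -2.0101e-6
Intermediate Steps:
x = -226356
1/(-271143 + x) = 1/(-271143 - 226356) = 1/(-497499) = -1/497499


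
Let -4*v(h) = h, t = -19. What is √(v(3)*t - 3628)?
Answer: 7*I*√295/2 ≈ 60.115*I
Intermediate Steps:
v(h) = -h/4
√(v(3)*t - 3628) = √(-¼*3*(-19) - 3628) = √(-¾*(-19) - 3628) = √(57/4 - 3628) = √(-14455/4) = 7*I*√295/2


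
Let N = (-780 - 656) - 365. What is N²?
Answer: 3243601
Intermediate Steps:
N = -1801 (N = -1436 - 365 = -1801)
N² = (-1801)² = 3243601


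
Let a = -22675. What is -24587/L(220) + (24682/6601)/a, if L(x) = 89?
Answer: -12822742829/46415725 ≈ -276.26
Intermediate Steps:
-24587/L(220) + (24682/6601)/a = -24587/89 + (24682/6601)/(-22675) = -24587*1/89 + (24682*(1/6601))*(-1/22675) = -24587/89 + (86/23)*(-1/22675) = -24587/89 - 86/521525 = -12822742829/46415725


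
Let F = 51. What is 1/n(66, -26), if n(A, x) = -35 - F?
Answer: -1/86 ≈ -0.011628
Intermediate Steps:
n(A, x) = -86 (n(A, x) = -35 - 1*51 = -35 - 51 = -86)
1/n(66, -26) = 1/(-86) = -1/86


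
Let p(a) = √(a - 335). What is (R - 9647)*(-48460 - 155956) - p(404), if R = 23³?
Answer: -515128320 - √69 ≈ -5.1513e+8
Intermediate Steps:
p(a) = √(-335 + a)
R = 12167
(R - 9647)*(-48460 - 155956) - p(404) = (12167 - 9647)*(-48460 - 155956) - √(-335 + 404) = 2520*(-204416) - √69 = -515128320 - √69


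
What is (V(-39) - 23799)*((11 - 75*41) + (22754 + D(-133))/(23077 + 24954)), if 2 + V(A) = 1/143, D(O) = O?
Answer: 500812019533746/6868433 ≈ 7.2915e+7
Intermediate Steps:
V(A) = -285/143 (V(A) = -2 + 1/143 = -285/143)
(V(-39) - 23799)*((11 - 75*41) + (22754 + D(-133))/(23077 + 24954)) = (-285/143 - 23799)*((11 - 75*41) + (22754 - 133)/(23077 + 24954)) = -3403542*((11 - 3075) + 22621/48031)/143 = -3403542*(-3064 + 22621*(1/48031))/143 = -3403542*(-3064 + 22621/48031)/143 = -3403542/143*(-147144363/48031) = 500812019533746/6868433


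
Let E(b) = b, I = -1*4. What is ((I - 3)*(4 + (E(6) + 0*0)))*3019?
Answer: -211330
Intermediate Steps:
I = -4
((I - 3)*(4 + (E(6) + 0*0)))*3019 = ((-4 - 3)*(4 + (6 + 0*0)))*3019 = -7*(4 + (6 + 0))*3019 = -7*(4 + 6)*3019 = -7*10*3019 = -70*3019 = -211330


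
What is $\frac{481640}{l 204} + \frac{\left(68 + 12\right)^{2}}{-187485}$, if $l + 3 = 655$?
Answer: $\frac{745408535}{207808374} \approx 3.587$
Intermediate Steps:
$l = 652$ ($l = -3 + 655 = 652$)
$\frac{481640}{l 204} + \frac{\left(68 + 12\right)^{2}}{-187485} = \frac{481640}{652 \cdot 204} + \frac{\left(68 + 12\right)^{2}}{-187485} = \frac{481640}{133008} + 80^{2} \left(- \frac{1}{187485}\right) = 481640 \cdot \frac{1}{133008} + 6400 \left(- \frac{1}{187485}\right) = \frac{60205}{16626} - \frac{1280}{37497} = \frac{745408535}{207808374}$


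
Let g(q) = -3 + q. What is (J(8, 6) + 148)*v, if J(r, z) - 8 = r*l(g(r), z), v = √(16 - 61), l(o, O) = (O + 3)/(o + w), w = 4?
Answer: 492*I*√5 ≈ 1100.1*I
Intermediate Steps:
l(o, O) = (3 + O)/(4 + o) (l(o, O) = (O + 3)/(o + 4) = (3 + O)/(4 + o))
v = 3*I*√5 (v = √(-45) = 3*I*√5 ≈ 6.7082*I)
J(r, z) = 8 + r*(3 + z)/(1 + r) (J(r, z) = 8 + r*((3 + z)/(4 + (-3 + r))) = 8 + r*((3 + z)/(1 + r)) = 8 + r*(3 + z)/(1 + r))
(J(8, 6) + 148)*v = ((8 + 11*8 + 8*6)/(1 + 8) + 148)*(3*I*√5) = ((8 + 88 + 48)/9 + 148)*(3*I*√5) = ((⅑)*144 + 148)*(3*I*√5) = (16 + 148)*(3*I*√5) = 164*(3*I*√5) = 492*I*√5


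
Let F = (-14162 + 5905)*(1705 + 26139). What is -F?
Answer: 229907908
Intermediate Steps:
F = -229907908 (F = -8257*27844 = -229907908)
-F = -1*(-229907908) = 229907908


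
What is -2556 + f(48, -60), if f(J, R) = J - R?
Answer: -2448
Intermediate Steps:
-2556 + f(48, -60) = -2556 + (48 - 1*(-60)) = -2556 + (48 + 60) = -2556 + 108 = -2448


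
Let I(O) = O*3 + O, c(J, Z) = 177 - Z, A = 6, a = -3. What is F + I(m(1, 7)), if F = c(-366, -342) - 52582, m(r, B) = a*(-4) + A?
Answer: -51991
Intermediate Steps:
m(r, B) = 18 (m(r, B) = -3*(-4) + 6 = 12 + 6 = 18)
I(O) = 4*O (I(O) = 3*O + O = 4*O)
F = -52063 (F = (177 - 1*(-342)) - 52582 = (177 + 342) - 52582 = 519 - 52582 = -52063)
F + I(m(1, 7)) = -52063 + 4*18 = -52063 + 72 = -51991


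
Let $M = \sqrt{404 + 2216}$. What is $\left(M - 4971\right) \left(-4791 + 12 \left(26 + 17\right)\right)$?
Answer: $21251025 - 8550 \sqrt{655} \approx 2.1032 \cdot 10^{7}$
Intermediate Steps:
$M = 2 \sqrt{655}$ ($M = \sqrt{2620} = 2 \sqrt{655} \approx 51.186$)
$\left(M - 4971\right) \left(-4791 + 12 \left(26 + 17\right)\right) = \left(2 \sqrt{655} - 4971\right) \left(-4791 + 12 \left(26 + 17\right)\right) = \left(-4971 + 2 \sqrt{655}\right) \left(-4791 + 12 \cdot 43\right) = \left(-4971 + 2 \sqrt{655}\right) \left(-4791 + 516\right) = \left(-4971 + 2 \sqrt{655}\right) \left(-4275\right) = 21251025 - 8550 \sqrt{655}$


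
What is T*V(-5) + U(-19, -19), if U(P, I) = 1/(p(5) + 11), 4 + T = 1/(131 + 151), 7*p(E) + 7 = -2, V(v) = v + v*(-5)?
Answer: -765373/9588 ≈ -79.826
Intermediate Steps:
V(v) = -4*v (V(v) = v - 5*v = -4*v)
p(E) = -9/7 (p(E) = -1 + (⅐)*(-2) = -1 - 2/7 = -9/7)
T = -1127/282 (T = -4 + 1/(131 + 151) = -4 + 1/282 = -1127/282 ≈ -3.9965)
U(P, I) = 7/68 (U(P, I) = 1/(-9/7 + 11) = 1/(68/7) = 7/68)
T*V(-5) + U(-19, -19) = -(-2254)*(-5)/141 + 7/68 = -1127/282*20 + 7/68 = -11270/141 + 7/68 = -765373/9588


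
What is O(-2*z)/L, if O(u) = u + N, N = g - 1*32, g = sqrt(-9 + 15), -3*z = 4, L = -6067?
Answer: 88/18201 - sqrt(6)/6067 ≈ 0.0044312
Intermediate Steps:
z = -4/3 (z = -1/3*4 = -4/3 ≈ -1.3333)
g = sqrt(6) ≈ 2.4495
N = -32 + sqrt(6) (N = sqrt(6) - 1*32 = sqrt(6) - 32 = -32 + sqrt(6) ≈ -29.551)
O(u) = -32 + u + sqrt(6) (O(u) = u + (-32 + sqrt(6)) = -32 + u + sqrt(6))
O(-2*z)/L = (-32 - 2*(-4/3) + sqrt(6))/(-6067) = (-32 + 8/3 + sqrt(6))*(-1/6067) = (-88/3 + sqrt(6))*(-1/6067) = 88/18201 - sqrt(6)/6067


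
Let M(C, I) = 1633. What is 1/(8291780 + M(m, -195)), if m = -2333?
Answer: 1/8293413 ≈ 1.2058e-7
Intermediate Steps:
1/(8291780 + M(m, -195)) = 1/(8291780 + 1633) = 1/8293413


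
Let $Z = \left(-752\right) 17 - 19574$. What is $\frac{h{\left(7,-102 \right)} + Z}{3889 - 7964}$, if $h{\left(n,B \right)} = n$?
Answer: $\frac{32351}{4075} \approx 7.9389$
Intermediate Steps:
$Z = -32358$ ($Z = -12784 - 19574 = -32358$)
$\frac{h{\left(7,-102 \right)} + Z}{3889 - 7964} = \frac{7 - 32358}{3889 - 7964} = - \frac{32351}{-4075} = \left(-32351\right) \left(- \frac{1}{4075}\right) = \frac{32351}{4075}$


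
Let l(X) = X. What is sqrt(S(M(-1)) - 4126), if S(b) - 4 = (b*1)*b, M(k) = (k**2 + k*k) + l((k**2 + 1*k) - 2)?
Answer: 3*I*sqrt(458) ≈ 64.203*I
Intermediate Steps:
M(k) = -2 + k + 3*k**2 (M(k) = (k**2 + k*k) + ((k**2 + 1*k) - 2) = (k**2 + k**2) + ((k**2 + k) - 2) = 2*k**2 + ((k + k**2) - 2) = 2*k**2 + (-2 + k + k**2) = -2 + k + 3*k**2)
S(b) = 4 + b**2 (S(b) = 4 + (b*1)*b = 4 + b*b = 4 + b**2)
sqrt(S(M(-1)) - 4126) = sqrt((4 + (-2 - 1 + 3*(-1)**2)**2) - 4126) = sqrt((4 + (-2 - 1 + 3*1)**2) - 4126) = sqrt((4 + (-2 - 1 + 3)**2) - 4126) = sqrt((4 + 0**2) - 4126) = sqrt((4 + 0) - 4126) = sqrt(4 - 4126) = sqrt(-4122) = 3*I*sqrt(458)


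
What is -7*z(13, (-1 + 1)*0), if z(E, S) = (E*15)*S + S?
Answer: 0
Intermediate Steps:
z(E, S) = S + 15*E*S (z(E, S) = (15*E)*S + S = 15*E*S + S = S + 15*E*S)
-7*z(13, (-1 + 1)*0) = -7*(-1 + 1)*0*(1 + 15*13) = -7*0*0*(1 + 195) = -0*196 = -7*0 = 0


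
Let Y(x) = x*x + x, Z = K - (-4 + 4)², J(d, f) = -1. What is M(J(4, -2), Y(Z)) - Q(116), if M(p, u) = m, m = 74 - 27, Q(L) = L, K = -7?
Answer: -69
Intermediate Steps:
Z = -7 (Z = -7 - (-4 + 4)² = -7 - 1*0² = -7 - 1*0 = -7 + 0 = -7)
Y(x) = x + x² (Y(x) = x² + x = x + x²)
m = 47
M(p, u) = 47
M(J(4, -2), Y(Z)) - Q(116) = 47 - 1*116 = 47 - 116 = -69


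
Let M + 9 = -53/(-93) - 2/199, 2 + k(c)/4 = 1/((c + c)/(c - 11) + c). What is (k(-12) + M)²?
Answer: 42657945003025/151046490609 ≈ 282.42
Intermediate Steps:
k(c) = -8 + 4/(c + 2*c/(-11 + c)) (k(c) = -8 + 4/((c + c)/(c - 11) + c) = -8 + 4/((2*c)/(-11 + c) + c) = -8 + 4/(2*c/(-11 + c) + c) = -8 + 4/(c + 2*c/(-11 + c)))
M = -156202/18507 (M = -9 + (-53/(-93) - 2/199) = -9 + (-53*(-1/93) - 2*1/199) = -9 + (53/93 - 2/199) = -9 + 10361/18507 = -156202/18507 ≈ -8.4402)
(k(-12) + M)² = (4*(-11 - 2*(-12)² + 19*(-12))/(-12*(-9 - 12)) - 156202/18507)² = (4*(-1/12)*(-11 - 2*144 - 228)/(-21) - 156202/18507)² = (4*(-1/12)*(-1/21)*(-11 - 288 - 228) - 156202/18507)² = (4*(-1/12)*(-1/21)*(-527) - 156202/18507)² = (-527/63 - 156202/18507)² = (-6531305/388647)² = 42657945003025/151046490609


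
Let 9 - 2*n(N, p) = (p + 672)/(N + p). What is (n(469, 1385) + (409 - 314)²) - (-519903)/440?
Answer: 4164676271/407880 ≈ 10211.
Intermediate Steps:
n(N, p) = 9/2 - (672 + p)/(2*(N + p)) (n(N, p) = 9/2 - (p + 672)/(2*(N + p)) = 9/2 - (672 + p)/(2*(N + p)))
(n(469, 1385) + (409 - 314)²) - (-519903)/440 = ((-336 + 4*1385 + (9/2)*469)/(469 + 1385) + (409 - 314)²) - (-519903)/440 = ((-336 + 5540 + 4221/2)/1854 + 95²) - (-519903)/440 = ((1/1854)*(14629/2) + 9025) - 947*(-549/440) = (14629/3708 + 9025) + 519903/440 = 33479329/3708 + 519903/440 = 4164676271/407880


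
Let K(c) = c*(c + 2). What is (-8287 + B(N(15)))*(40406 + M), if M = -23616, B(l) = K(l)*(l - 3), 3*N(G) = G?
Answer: -137963430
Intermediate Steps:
N(G) = G/3
K(c) = c*(2 + c)
B(l) = l*(-3 + l)*(2 + l) (B(l) = (l*(2 + l))*(l - 3) = (l*(2 + l))*(-3 + l) = l*(-3 + l)*(2 + l))
(-8287 + B(N(15)))*(40406 + M) = (-8287 + ((1/3)*15)*(-3 + (1/3)*15)*(2 + (1/3)*15))*(40406 - 23616) = (-8287 + 5*(-3 + 5)*(2 + 5))*16790 = (-8287 + 5*2*7)*16790 = (-8287 + 70)*16790 = -8217*16790 = -137963430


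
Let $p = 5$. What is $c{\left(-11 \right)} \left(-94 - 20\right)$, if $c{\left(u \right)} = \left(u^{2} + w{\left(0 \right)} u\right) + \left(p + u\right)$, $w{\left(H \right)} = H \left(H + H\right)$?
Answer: $-13110$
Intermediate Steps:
$w{\left(H \right)} = 2 H^{2}$ ($w{\left(H \right)} = H 2 H = 2 H^{2}$)
$c{\left(u \right)} = 5 + u + u^{2}$ ($c{\left(u \right)} = \left(u^{2} + 2 \cdot 0^{2} u\right) + \left(5 + u\right) = \left(u^{2} + 2 \cdot 0 u\right) + \left(5 + u\right) = \left(u^{2} + 0 u\right) + \left(5 + u\right) = \left(u^{2} + 0\right) + \left(5 + u\right) = u^{2} + \left(5 + u\right) = 5 + u + u^{2}$)
$c{\left(-11 \right)} \left(-94 - 20\right) = \left(5 - 11 + \left(-11\right)^{2}\right) \left(-94 - 20\right) = \left(5 - 11 + 121\right) \left(-114\right) = 115 \left(-114\right) = -13110$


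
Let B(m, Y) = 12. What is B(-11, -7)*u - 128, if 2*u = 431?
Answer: 2458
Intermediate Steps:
u = 431/2 (u = (½)*431 = 431/2 ≈ 215.50)
B(-11, -7)*u - 128 = 12*(431/2) - 128 = 2586 - 128 = 2458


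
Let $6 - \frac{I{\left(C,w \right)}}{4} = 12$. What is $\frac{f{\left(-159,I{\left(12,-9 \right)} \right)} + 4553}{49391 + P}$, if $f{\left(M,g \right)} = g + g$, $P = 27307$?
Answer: $\frac{4505}{76698} \approx 0.058737$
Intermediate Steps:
$I{\left(C,w \right)} = -24$ ($I{\left(C,w \right)} = 24 - 48 = -24$)
$f{\left(M,g \right)} = 2 g$
$\frac{f{\left(-159,I{\left(12,-9 \right)} \right)} + 4553}{49391 + P} = \frac{2 \left(-24\right) + 4553}{49391 + 27307} = \frac{-48 + 4553}{76698} = 4505 \cdot \frac{1}{76698} = \frac{4505}{76698}$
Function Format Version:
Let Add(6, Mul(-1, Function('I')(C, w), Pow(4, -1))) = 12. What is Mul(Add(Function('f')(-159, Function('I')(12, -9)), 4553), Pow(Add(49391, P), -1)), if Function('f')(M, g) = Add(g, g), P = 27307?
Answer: Rational(4505, 76698) ≈ 0.058737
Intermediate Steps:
Function('I')(C, w) = -24 (Function('I')(C, w) = Add(24, Mul(-4, 12)) = Add(24, -48) = -24)
Function('f')(M, g) = Mul(2, g)
Mul(Add(Function('f')(-159, Function('I')(12, -9)), 4553), Pow(Add(49391, P), -1)) = Mul(Add(Mul(2, -24), 4553), Pow(Add(49391, 27307), -1)) = Mul(Add(-48, 4553), Pow(76698, -1)) = Mul(4505, Rational(1, 76698)) = Rational(4505, 76698)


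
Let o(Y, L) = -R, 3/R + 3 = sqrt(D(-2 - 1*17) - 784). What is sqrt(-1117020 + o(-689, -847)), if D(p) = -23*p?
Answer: sqrt(-35391660879 + 267*I*sqrt(347))/178 ≈ 7.4264e-5 + 1056.9*I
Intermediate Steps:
R = 3/(-3 + I*sqrt(347)) (R = 3/(-3 + sqrt(-23*(-2 - 1*17) - 784)) = 3/(-3 + sqrt(-23*(-2 - 17) - 784)) = 3/(-3 + sqrt(-23*(-19) - 784)) = 3/(-3 + sqrt(437 - 784)) = 3/(-3 + sqrt(-347)) = 3/(-3 + I*sqrt(347)) ≈ -0.025281 - 0.15698*I)
o(Y, L) = 9/356 + 3*I*sqrt(347)/356 (o(Y, L) = -(-9/356 - 3*I*sqrt(347)/356) = 9/356 + 3*I*sqrt(347)/356)
sqrt(-1117020 + o(-689, -847)) = sqrt(-1117020 + (9/356 + 3*I*sqrt(347)/356)) = sqrt(-397659111/356 + 3*I*sqrt(347)/356)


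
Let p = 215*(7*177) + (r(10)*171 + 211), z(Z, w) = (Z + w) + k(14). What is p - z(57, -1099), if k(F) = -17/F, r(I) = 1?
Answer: 3749343/14 ≈ 2.6781e+5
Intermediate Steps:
z(Z, w) = -17/14 + Z + w (z(Z, w) = (Z + w) - 17/14 = -17/14 + Z + w)
p = 266767 (p = 215*(7*177) + (1*171 + 211) = 215*1239 + (171 + 211) = 266385 + 382 = 266767)
p - z(57, -1099) = 266767 - (-17/14 + 57 - 1099) = 266767 - 1*(-14605/14) = 266767 + 14605/14 = 3749343/14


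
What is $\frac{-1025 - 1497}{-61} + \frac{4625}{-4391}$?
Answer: $\frac{10791977}{267851} \approx 40.291$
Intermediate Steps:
$\frac{-1025 - 1497}{-61} + \frac{4625}{-4391} = \left(-2522\right) \left(- \frac{1}{61}\right) + 4625 \left(- \frac{1}{4391}\right) = \frac{2522}{61} - \frac{4625}{4391} = \frac{10791977}{267851}$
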